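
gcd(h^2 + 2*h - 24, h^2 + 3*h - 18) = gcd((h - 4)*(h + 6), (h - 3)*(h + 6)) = h + 6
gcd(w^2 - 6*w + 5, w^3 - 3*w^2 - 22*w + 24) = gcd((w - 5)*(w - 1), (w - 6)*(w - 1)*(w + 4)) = w - 1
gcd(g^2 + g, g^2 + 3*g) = g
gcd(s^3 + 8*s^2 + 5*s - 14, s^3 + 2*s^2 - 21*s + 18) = s - 1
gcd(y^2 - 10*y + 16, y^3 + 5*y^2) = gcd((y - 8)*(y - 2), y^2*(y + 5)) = 1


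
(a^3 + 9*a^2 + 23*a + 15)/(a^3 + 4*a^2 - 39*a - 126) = (a^2 + 6*a + 5)/(a^2 + a - 42)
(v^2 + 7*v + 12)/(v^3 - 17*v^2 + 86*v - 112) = (v^2 + 7*v + 12)/(v^3 - 17*v^2 + 86*v - 112)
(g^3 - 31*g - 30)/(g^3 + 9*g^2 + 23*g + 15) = (g - 6)/(g + 3)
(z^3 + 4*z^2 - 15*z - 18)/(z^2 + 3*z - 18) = z + 1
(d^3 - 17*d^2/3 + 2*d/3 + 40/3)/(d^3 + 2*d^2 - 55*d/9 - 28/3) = 3*(d^2 - 7*d + 10)/(3*d^2 + 2*d - 21)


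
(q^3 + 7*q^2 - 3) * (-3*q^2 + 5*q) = -3*q^5 - 16*q^4 + 35*q^3 + 9*q^2 - 15*q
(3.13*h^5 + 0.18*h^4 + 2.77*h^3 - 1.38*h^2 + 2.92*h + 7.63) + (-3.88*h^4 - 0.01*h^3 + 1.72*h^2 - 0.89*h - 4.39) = 3.13*h^5 - 3.7*h^4 + 2.76*h^3 + 0.34*h^2 + 2.03*h + 3.24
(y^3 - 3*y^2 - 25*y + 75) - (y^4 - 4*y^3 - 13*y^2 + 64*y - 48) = -y^4 + 5*y^3 + 10*y^2 - 89*y + 123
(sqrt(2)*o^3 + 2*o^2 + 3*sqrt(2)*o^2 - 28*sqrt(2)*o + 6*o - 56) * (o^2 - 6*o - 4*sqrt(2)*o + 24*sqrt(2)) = sqrt(2)*o^5 - 6*o^4 - 3*sqrt(2)*o^4 - 54*sqrt(2)*o^3 + 18*o^3 + 192*sqrt(2)*o^2 + 276*o^2 - 1008*o + 368*sqrt(2)*o - 1344*sqrt(2)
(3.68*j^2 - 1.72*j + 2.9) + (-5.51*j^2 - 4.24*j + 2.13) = -1.83*j^2 - 5.96*j + 5.03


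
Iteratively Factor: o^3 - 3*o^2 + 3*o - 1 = (o - 1)*(o^2 - 2*o + 1) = (o - 1)^2*(o - 1)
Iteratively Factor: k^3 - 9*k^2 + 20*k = (k - 5)*(k^2 - 4*k) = k*(k - 5)*(k - 4)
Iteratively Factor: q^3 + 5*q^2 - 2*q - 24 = (q + 4)*(q^2 + q - 6) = (q - 2)*(q + 4)*(q + 3)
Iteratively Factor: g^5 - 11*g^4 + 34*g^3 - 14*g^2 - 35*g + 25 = (g - 5)*(g^4 - 6*g^3 + 4*g^2 + 6*g - 5) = (g - 5)*(g - 1)*(g^3 - 5*g^2 - g + 5) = (g - 5)^2*(g - 1)*(g^2 - 1) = (g - 5)^2*(g - 1)^2*(g + 1)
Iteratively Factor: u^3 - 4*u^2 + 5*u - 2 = (u - 1)*(u^2 - 3*u + 2) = (u - 2)*(u - 1)*(u - 1)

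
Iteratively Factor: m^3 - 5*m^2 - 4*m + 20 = (m - 2)*(m^2 - 3*m - 10) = (m - 2)*(m + 2)*(m - 5)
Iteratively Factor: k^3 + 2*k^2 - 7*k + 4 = (k - 1)*(k^2 + 3*k - 4) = (k - 1)*(k + 4)*(k - 1)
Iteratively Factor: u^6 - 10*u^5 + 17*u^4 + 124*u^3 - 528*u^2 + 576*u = (u - 4)*(u^5 - 6*u^4 - 7*u^3 + 96*u^2 - 144*u) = (u - 4)^2*(u^4 - 2*u^3 - 15*u^2 + 36*u) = u*(u - 4)^2*(u^3 - 2*u^2 - 15*u + 36) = u*(u - 4)^2*(u - 3)*(u^2 + u - 12) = u*(u - 4)^2*(u - 3)*(u + 4)*(u - 3)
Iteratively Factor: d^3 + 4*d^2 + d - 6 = (d + 2)*(d^2 + 2*d - 3) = (d - 1)*(d + 2)*(d + 3)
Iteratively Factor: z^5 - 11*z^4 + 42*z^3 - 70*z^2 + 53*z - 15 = (z - 3)*(z^4 - 8*z^3 + 18*z^2 - 16*z + 5) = (z - 3)*(z - 1)*(z^3 - 7*z^2 + 11*z - 5) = (z - 3)*(z - 1)^2*(z^2 - 6*z + 5) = (z - 5)*(z - 3)*(z - 1)^2*(z - 1)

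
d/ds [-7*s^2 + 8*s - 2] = 8 - 14*s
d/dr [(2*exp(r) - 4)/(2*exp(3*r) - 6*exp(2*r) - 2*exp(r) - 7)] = (-8*exp(3*r) + 36*exp(2*r) - 48*exp(r) - 22)*exp(r)/(4*exp(6*r) - 24*exp(5*r) + 28*exp(4*r) - 4*exp(3*r) + 88*exp(2*r) + 28*exp(r) + 49)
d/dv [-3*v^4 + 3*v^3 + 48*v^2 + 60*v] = -12*v^3 + 9*v^2 + 96*v + 60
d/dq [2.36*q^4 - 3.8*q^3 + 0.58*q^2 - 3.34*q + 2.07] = 9.44*q^3 - 11.4*q^2 + 1.16*q - 3.34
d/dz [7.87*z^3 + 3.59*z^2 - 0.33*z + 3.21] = 23.61*z^2 + 7.18*z - 0.33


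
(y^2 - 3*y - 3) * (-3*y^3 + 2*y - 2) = -3*y^5 + 9*y^4 + 11*y^3 - 8*y^2 + 6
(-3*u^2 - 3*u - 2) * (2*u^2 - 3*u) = -6*u^4 + 3*u^3 + 5*u^2 + 6*u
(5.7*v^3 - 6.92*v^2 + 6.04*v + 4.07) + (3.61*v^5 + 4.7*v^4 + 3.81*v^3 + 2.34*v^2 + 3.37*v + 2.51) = 3.61*v^5 + 4.7*v^4 + 9.51*v^3 - 4.58*v^2 + 9.41*v + 6.58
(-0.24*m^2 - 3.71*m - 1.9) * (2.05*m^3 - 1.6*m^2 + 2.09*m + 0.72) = -0.492*m^5 - 7.2215*m^4 + 1.5394*m^3 - 4.8867*m^2 - 6.6422*m - 1.368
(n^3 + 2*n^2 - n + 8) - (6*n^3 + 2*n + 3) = -5*n^3 + 2*n^2 - 3*n + 5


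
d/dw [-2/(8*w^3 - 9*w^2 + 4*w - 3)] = 4*(12*w^2 - 9*w + 2)/(8*w^3 - 9*w^2 + 4*w - 3)^2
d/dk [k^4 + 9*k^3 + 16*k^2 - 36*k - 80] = 4*k^3 + 27*k^2 + 32*k - 36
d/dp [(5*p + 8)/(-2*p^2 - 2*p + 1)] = (10*p^2 + 32*p + 21)/(4*p^4 + 8*p^3 - 4*p + 1)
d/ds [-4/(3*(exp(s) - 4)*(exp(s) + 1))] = (8*exp(s)/3 - 4)/(4*(exp(s) - 4)^2*cosh(s/2)^2)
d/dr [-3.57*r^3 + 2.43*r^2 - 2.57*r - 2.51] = -10.71*r^2 + 4.86*r - 2.57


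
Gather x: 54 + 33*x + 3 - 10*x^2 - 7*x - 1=-10*x^2 + 26*x + 56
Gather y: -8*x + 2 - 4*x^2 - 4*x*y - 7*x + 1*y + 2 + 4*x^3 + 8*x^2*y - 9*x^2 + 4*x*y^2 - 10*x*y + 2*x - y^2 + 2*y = 4*x^3 - 13*x^2 - 13*x + y^2*(4*x - 1) + y*(8*x^2 - 14*x + 3) + 4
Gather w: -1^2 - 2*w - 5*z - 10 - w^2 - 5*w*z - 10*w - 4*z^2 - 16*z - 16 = -w^2 + w*(-5*z - 12) - 4*z^2 - 21*z - 27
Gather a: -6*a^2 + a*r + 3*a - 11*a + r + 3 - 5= -6*a^2 + a*(r - 8) + r - 2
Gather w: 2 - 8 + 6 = 0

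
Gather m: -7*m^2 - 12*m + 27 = -7*m^2 - 12*m + 27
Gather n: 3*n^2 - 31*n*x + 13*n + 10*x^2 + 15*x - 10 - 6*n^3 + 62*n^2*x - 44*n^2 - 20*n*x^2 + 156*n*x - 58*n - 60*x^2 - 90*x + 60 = -6*n^3 + n^2*(62*x - 41) + n*(-20*x^2 + 125*x - 45) - 50*x^2 - 75*x + 50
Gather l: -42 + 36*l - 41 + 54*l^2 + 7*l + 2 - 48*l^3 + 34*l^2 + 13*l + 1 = -48*l^3 + 88*l^2 + 56*l - 80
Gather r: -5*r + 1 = 1 - 5*r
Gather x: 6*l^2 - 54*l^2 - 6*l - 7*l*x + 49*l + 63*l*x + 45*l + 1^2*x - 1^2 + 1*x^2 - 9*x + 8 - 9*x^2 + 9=-48*l^2 + 88*l - 8*x^2 + x*(56*l - 8) + 16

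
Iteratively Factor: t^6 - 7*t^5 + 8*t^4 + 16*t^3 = (t - 4)*(t^5 - 3*t^4 - 4*t^3) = t*(t - 4)*(t^4 - 3*t^3 - 4*t^2) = t^2*(t - 4)*(t^3 - 3*t^2 - 4*t) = t^2*(t - 4)^2*(t^2 + t) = t^3*(t - 4)^2*(t + 1)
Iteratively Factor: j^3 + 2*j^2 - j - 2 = (j - 1)*(j^2 + 3*j + 2) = (j - 1)*(j + 2)*(j + 1)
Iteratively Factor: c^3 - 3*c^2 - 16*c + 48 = (c + 4)*(c^2 - 7*c + 12) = (c - 3)*(c + 4)*(c - 4)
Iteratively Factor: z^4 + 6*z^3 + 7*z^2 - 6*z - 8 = (z + 4)*(z^3 + 2*z^2 - z - 2) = (z + 2)*(z + 4)*(z^2 - 1) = (z - 1)*(z + 2)*(z + 4)*(z + 1)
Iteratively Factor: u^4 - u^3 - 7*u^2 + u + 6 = (u + 1)*(u^3 - 2*u^2 - 5*u + 6) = (u - 3)*(u + 1)*(u^2 + u - 2) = (u - 3)*(u - 1)*(u + 1)*(u + 2)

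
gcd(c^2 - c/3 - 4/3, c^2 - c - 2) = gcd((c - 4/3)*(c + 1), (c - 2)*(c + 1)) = c + 1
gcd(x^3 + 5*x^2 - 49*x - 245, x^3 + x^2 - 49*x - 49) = x^2 - 49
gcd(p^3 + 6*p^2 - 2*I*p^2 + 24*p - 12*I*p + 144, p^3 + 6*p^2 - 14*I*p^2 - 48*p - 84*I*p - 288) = p^2 + p*(6 - 6*I) - 36*I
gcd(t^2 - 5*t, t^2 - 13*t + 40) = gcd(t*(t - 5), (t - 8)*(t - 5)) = t - 5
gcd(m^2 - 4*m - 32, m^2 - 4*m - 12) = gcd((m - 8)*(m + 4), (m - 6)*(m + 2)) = 1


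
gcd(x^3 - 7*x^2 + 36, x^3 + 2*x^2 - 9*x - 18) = x^2 - x - 6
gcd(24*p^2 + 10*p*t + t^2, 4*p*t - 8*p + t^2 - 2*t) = 4*p + t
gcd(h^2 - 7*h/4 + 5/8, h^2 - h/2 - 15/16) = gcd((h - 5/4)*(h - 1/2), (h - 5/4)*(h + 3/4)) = h - 5/4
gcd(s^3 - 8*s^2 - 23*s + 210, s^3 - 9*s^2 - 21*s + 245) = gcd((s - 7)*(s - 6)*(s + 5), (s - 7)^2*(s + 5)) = s^2 - 2*s - 35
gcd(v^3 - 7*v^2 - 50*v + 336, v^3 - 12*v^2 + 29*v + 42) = v - 6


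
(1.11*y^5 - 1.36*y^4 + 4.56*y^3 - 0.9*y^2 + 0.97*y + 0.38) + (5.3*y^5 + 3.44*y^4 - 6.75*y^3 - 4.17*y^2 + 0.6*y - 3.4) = 6.41*y^5 + 2.08*y^4 - 2.19*y^3 - 5.07*y^2 + 1.57*y - 3.02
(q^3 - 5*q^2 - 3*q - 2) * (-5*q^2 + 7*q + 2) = -5*q^5 + 32*q^4 - 18*q^3 - 21*q^2 - 20*q - 4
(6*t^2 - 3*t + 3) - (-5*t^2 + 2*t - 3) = 11*t^2 - 5*t + 6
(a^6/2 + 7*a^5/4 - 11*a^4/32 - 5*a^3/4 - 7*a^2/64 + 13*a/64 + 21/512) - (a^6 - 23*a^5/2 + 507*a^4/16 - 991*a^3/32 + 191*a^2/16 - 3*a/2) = -a^6/2 + 53*a^5/4 - 1025*a^4/32 + 951*a^3/32 - 771*a^2/64 + 109*a/64 + 21/512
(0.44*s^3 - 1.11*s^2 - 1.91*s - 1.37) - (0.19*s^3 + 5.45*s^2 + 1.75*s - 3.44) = 0.25*s^3 - 6.56*s^2 - 3.66*s + 2.07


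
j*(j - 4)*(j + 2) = j^3 - 2*j^2 - 8*j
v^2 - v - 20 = (v - 5)*(v + 4)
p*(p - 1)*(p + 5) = p^3 + 4*p^2 - 5*p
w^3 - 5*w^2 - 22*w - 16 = (w - 8)*(w + 1)*(w + 2)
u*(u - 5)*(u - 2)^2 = u^4 - 9*u^3 + 24*u^2 - 20*u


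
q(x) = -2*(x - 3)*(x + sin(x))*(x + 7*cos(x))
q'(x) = -2*(1 - 7*sin(x))*(x - 3)*(x + sin(x)) - 2*(x - 3)*(x + 7*cos(x))*(cos(x) + 1) - 2*(x + sin(x))*(x + 7*cos(x))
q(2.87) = -3.16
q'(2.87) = 23.56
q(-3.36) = 407.58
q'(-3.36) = -46.50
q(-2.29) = 222.14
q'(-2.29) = -268.61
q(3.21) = 4.98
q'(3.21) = 21.76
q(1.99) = -5.04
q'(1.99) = -27.67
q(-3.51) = 411.77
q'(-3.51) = -9.65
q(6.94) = -742.76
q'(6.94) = -169.98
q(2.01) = -5.58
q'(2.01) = -26.26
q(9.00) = -296.15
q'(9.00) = 160.73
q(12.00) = -3694.96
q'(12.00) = -1986.24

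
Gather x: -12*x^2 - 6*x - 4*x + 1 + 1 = -12*x^2 - 10*x + 2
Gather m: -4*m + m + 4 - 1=3 - 3*m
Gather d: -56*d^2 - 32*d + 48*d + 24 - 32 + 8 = -56*d^2 + 16*d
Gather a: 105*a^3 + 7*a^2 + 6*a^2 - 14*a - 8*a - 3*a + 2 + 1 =105*a^3 + 13*a^2 - 25*a + 3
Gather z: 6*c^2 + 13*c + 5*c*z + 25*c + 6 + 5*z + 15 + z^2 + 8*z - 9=6*c^2 + 38*c + z^2 + z*(5*c + 13) + 12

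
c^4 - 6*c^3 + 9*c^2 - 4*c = c*(c - 4)*(c - 1)^2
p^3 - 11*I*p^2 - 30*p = p*(p - 6*I)*(p - 5*I)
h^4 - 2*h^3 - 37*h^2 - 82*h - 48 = (h - 8)*(h + 1)*(h + 2)*(h + 3)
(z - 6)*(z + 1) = z^2 - 5*z - 6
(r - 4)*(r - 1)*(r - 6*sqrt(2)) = r^3 - 6*sqrt(2)*r^2 - 5*r^2 + 4*r + 30*sqrt(2)*r - 24*sqrt(2)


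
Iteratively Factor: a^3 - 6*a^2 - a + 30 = (a - 3)*(a^2 - 3*a - 10) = (a - 5)*(a - 3)*(a + 2)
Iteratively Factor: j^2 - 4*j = (j - 4)*(j)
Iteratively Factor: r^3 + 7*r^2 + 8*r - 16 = (r - 1)*(r^2 + 8*r + 16) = (r - 1)*(r + 4)*(r + 4)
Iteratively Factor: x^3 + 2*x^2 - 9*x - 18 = (x + 3)*(x^2 - x - 6) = (x + 2)*(x + 3)*(x - 3)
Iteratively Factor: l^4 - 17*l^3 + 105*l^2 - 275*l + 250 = (l - 5)*(l^3 - 12*l^2 + 45*l - 50) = (l - 5)^2*(l^2 - 7*l + 10) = (l - 5)^2*(l - 2)*(l - 5)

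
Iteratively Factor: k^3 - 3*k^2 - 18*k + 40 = (k + 4)*(k^2 - 7*k + 10) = (k - 2)*(k + 4)*(k - 5)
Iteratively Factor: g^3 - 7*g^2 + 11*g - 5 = (g - 5)*(g^2 - 2*g + 1) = (g - 5)*(g - 1)*(g - 1)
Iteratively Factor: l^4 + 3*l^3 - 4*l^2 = (l)*(l^3 + 3*l^2 - 4*l) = l*(l - 1)*(l^2 + 4*l) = l^2*(l - 1)*(l + 4)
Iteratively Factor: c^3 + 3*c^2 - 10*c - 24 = (c - 3)*(c^2 + 6*c + 8) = (c - 3)*(c + 2)*(c + 4)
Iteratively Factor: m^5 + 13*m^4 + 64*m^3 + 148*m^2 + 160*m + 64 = (m + 1)*(m^4 + 12*m^3 + 52*m^2 + 96*m + 64) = (m + 1)*(m + 4)*(m^3 + 8*m^2 + 20*m + 16) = (m + 1)*(m + 2)*(m + 4)*(m^2 + 6*m + 8) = (m + 1)*(m + 2)^2*(m + 4)*(m + 4)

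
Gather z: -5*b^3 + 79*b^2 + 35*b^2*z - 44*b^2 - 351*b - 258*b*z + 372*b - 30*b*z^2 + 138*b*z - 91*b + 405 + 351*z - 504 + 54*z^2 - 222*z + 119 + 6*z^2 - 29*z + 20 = -5*b^3 + 35*b^2 - 70*b + z^2*(60 - 30*b) + z*(35*b^2 - 120*b + 100) + 40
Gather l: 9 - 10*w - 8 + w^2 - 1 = w^2 - 10*w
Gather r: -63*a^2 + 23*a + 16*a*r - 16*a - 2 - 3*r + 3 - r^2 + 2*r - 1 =-63*a^2 + 7*a - r^2 + r*(16*a - 1)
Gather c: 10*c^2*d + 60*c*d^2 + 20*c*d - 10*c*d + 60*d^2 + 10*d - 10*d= 10*c^2*d + c*(60*d^2 + 10*d) + 60*d^2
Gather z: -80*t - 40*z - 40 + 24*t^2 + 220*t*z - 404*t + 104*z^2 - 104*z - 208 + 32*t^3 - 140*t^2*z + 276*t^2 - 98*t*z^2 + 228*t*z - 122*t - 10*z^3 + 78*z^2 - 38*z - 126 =32*t^3 + 300*t^2 - 606*t - 10*z^3 + z^2*(182 - 98*t) + z*(-140*t^2 + 448*t - 182) - 374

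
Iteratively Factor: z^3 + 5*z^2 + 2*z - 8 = (z - 1)*(z^2 + 6*z + 8) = (z - 1)*(z + 4)*(z + 2)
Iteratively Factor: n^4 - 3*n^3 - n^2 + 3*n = (n - 1)*(n^3 - 2*n^2 - 3*n) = n*(n - 1)*(n^2 - 2*n - 3) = n*(n - 1)*(n + 1)*(n - 3)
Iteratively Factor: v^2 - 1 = (v + 1)*(v - 1)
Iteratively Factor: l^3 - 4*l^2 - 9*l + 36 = (l + 3)*(l^2 - 7*l + 12) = (l - 3)*(l + 3)*(l - 4)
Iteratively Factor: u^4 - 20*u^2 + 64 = (u + 4)*(u^3 - 4*u^2 - 4*u + 16) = (u - 4)*(u + 4)*(u^2 - 4) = (u - 4)*(u + 2)*(u + 4)*(u - 2)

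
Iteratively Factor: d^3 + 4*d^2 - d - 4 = (d + 4)*(d^2 - 1) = (d + 1)*(d + 4)*(d - 1)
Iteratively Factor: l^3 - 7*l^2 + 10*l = (l)*(l^2 - 7*l + 10) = l*(l - 2)*(l - 5)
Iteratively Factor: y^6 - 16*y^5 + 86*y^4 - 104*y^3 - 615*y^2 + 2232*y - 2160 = (y - 4)*(y^5 - 12*y^4 + 38*y^3 + 48*y^2 - 423*y + 540) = (y - 5)*(y - 4)*(y^4 - 7*y^3 + 3*y^2 + 63*y - 108) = (y - 5)*(y - 4)^2*(y^3 - 3*y^2 - 9*y + 27) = (y - 5)*(y - 4)^2*(y - 3)*(y^2 - 9) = (y - 5)*(y - 4)^2*(y - 3)*(y + 3)*(y - 3)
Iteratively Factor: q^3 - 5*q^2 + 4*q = (q - 1)*(q^2 - 4*q) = q*(q - 1)*(q - 4)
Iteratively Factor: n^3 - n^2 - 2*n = (n - 2)*(n^2 + n) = (n - 2)*(n + 1)*(n)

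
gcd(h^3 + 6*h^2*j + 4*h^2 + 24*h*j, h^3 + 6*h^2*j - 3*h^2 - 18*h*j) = h^2 + 6*h*j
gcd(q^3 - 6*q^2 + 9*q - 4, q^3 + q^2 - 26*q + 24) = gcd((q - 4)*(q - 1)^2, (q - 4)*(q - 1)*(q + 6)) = q^2 - 5*q + 4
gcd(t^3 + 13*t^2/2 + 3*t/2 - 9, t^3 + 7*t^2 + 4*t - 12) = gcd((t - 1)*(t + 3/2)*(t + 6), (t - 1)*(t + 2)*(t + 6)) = t^2 + 5*t - 6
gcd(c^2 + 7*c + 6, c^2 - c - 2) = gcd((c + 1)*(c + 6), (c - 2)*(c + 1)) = c + 1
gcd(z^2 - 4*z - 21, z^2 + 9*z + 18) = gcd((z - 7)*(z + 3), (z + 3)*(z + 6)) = z + 3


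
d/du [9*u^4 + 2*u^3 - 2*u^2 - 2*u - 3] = 36*u^3 + 6*u^2 - 4*u - 2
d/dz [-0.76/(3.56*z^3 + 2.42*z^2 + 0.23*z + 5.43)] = (8.1168*z^2 + 3.6784*z + 0.1748)/(3.56*z^3 + 2.42*z^2 + 0.23*z + 5.43)^2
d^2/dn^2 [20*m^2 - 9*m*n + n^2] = 2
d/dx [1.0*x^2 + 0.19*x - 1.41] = 2.0*x + 0.19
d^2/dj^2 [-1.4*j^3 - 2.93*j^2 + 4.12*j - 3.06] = -8.4*j - 5.86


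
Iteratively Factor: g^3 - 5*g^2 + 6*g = (g - 2)*(g^2 - 3*g) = (g - 3)*(g - 2)*(g)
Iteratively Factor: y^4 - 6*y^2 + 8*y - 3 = (y - 1)*(y^3 + y^2 - 5*y + 3) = (y - 1)^2*(y^2 + 2*y - 3) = (y - 1)^3*(y + 3)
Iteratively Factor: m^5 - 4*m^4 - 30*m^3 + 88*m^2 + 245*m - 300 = (m - 5)*(m^4 + m^3 - 25*m^2 - 37*m + 60) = (m - 5)*(m + 4)*(m^3 - 3*m^2 - 13*m + 15) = (m - 5)*(m + 3)*(m + 4)*(m^2 - 6*m + 5) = (m - 5)*(m - 1)*(m + 3)*(m + 4)*(m - 5)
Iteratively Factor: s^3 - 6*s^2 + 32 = (s - 4)*(s^2 - 2*s - 8) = (s - 4)^2*(s + 2)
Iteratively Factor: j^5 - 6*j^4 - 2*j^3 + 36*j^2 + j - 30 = (j - 1)*(j^4 - 5*j^3 - 7*j^2 + 29*j + 30) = (j - 1)*(j + 1)*(j^3 - 6*j^2 - j + 30) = (j - 5)*(j - 1)*(j + 1)*(j^2 - j - 6) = (j - 5)*(j - 1)*(j + 1)*(j + 2)*(j - 3)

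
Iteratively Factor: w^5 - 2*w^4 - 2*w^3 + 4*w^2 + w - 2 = (w - 2)*(w^4 - 2*w^2 + 1) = (w - 2)*(w + 1)*(w^3 - w^2 - w + 1) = (w - 2)*(w - 1)*(w + 1)*(w^2 - 1) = (w - 2)*(w - 1)^2*(w + 1)*(w + 1)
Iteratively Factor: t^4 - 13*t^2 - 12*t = (t + 1)*(t^3 - t^2 - 12*t) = (t - 4)*(t + 1)*(t^2 + 3*t) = t*(t - 4)*(t + 1)*(t + 3)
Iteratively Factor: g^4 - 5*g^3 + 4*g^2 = (g - 1)*(g^3 - 4*g^2) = g*(g - 1)*(g^2 - 4*g) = g*(g - 4)*(g - 1)*(g)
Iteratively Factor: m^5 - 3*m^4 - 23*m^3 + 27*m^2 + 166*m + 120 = (m - 4)*(m^4 + m^3 - 19*m^2 - 49*m - 30) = (m - 4)*(m + 3)*(m^3 - 2*m^2 - 13*m - 10) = (m - 4)*(m + 2)*(m + 3)*(m^2 - 4*m - 5) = (m - 5)*(m - 4)*(m + 2)*(m + 3)*(m + 1)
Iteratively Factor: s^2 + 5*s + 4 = (s + 1)*(s + 4)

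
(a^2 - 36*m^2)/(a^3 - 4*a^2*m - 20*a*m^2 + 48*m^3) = (a + 6*m)/(a^2 + 2*a*m - 8*m^2)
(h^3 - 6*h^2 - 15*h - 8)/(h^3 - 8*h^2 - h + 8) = (h + 1)/(h - 1)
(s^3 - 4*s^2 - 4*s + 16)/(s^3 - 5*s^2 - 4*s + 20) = (s - 4)/(s - 5)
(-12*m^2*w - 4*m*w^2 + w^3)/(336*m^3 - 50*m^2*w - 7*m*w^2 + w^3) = w*(2*m + w)/(-56*m^2 - m*w + w^2)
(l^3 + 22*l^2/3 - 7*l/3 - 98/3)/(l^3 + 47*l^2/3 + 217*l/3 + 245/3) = (3*l^2 + l - 14)/(3*l^2 + 26*l + 35)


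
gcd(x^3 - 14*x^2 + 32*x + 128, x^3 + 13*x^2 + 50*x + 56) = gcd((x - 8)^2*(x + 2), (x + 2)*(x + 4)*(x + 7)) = x + 2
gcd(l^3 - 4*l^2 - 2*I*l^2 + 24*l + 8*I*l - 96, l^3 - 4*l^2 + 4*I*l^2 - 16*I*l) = l^2 + l*(-4 + 4*I) - 16*I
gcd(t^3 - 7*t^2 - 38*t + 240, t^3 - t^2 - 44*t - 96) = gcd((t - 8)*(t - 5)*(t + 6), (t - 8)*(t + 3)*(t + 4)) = t - 8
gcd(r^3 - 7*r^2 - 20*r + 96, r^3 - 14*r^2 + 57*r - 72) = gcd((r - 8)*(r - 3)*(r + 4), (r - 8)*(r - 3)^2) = r^2 - 11*r + 24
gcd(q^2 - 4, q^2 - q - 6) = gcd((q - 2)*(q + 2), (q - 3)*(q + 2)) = q + 2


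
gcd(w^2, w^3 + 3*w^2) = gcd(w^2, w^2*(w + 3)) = w^2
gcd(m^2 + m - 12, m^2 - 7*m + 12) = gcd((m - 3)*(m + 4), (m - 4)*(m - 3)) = m - 3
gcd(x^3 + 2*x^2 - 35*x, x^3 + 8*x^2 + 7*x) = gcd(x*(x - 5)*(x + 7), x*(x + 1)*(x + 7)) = x^2 + 7*x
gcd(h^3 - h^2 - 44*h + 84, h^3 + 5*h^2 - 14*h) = h^2 + 5*h - 14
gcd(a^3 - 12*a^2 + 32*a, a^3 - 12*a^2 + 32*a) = a^3 - 12*a^2 + 32*a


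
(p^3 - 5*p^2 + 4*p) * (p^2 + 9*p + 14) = p^5 + 4*p^4 - 27*p^3 - 34*p^2 + 56*p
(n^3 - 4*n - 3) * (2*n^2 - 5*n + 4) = 2*n^5 - 5*n^4 - 4*n^3 + 14*n^2 - n - 12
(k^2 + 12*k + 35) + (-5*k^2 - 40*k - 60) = -4*k^2 - 28*k - 25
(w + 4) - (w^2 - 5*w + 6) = -w^2 + 6*w - 2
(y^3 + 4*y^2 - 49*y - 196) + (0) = y^3 + 4*y^2 - 49*y - 196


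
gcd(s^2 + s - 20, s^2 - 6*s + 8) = s - 4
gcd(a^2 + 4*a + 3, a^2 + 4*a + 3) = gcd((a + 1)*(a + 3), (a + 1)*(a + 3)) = a^2 + 4*a + 3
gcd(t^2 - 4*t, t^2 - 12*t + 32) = t - 4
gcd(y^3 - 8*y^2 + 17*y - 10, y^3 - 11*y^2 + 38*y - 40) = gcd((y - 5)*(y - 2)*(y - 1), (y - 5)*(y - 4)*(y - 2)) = y^2 - 7*y + 10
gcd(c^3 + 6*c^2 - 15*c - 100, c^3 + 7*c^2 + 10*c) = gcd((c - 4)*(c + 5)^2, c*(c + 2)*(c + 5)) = c + 5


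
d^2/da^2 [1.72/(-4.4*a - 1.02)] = -66.5984/(4.4*a + 1.02)^3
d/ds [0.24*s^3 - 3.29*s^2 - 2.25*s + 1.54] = 0.72*s^2 - 6.58*s - 2.25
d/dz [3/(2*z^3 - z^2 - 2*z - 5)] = 6*(-3*z^2 + z + 1)/(-2*z^3 + z^2 + 2*z + 5)^2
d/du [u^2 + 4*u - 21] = 2*u + 4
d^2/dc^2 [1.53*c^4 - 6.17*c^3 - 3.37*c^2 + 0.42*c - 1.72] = 18.36*c^2 - 37.02*c - 6.74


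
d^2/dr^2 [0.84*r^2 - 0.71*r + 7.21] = 1.68000000000000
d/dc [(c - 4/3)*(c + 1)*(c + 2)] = 3*c^2 + 10*c/3 - 2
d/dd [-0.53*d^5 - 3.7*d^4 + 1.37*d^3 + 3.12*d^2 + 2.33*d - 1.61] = -2.65*d^4 - 14.8*d^3 + 4.11*d^2 + 6.24*d + 2.33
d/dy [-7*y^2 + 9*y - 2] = 9 - 14*y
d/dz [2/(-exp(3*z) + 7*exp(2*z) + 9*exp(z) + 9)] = (6*exp(2*z) - 28*exp(z) - 18)*exp(z)/(-exp(3*z) + 7*exp(2*z) + 9*exp(z) + 9)^2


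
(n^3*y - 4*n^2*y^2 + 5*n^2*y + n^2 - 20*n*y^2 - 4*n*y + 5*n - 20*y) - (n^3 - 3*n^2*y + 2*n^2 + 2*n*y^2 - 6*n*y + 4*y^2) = n^3*y - n^3 - 4*n^2*y^2 + 8*n^2*y - n^2 - 22*n*y^2 + 2*n*y + 5*n - 4*y^2 - 20*y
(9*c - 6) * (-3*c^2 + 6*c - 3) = -27*c^3 + 72*c^2 - 63*c + 18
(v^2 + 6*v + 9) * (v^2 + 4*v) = v^4 + 10*v^3 + 33*v^2 + 36*v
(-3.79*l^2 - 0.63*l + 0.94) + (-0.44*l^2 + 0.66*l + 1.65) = -4.23*l^2 + 0.03*l + 2.59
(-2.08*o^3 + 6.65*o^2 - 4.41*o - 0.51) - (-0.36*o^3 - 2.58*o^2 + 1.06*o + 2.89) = -1.72*o^3 + 9.23*o^2 - 5.47*o - 3.4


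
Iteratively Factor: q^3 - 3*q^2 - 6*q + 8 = (q - 4)*(q^2 + q - 2) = (q - 4)*(q + 2)*(q - 1)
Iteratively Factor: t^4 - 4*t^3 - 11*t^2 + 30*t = (t - 2)*(t^3 - 2*t^2 - 15*t) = t*(t - 2)*(t^2 - 2*t - 15) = t*(t - 5)*(t - 2)*(t + 3)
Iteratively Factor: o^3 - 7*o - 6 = (o + 2)*(o^2 - 2*o - 3) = (o - 3)*(o + 2)*(o + 1)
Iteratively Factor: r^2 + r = (r)*(r + 1)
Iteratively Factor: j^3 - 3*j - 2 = (j + 1)*(j^2 - j - 2) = (j - 2)*(j + 1)*(j + 1)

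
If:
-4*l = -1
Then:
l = 1/4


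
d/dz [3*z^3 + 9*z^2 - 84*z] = 9*z^2 + 18*z - 84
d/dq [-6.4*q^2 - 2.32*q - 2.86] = -12.8*q - 2.32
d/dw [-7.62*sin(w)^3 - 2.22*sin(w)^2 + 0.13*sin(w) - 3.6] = (-22.86*sin(w)^2 - 4.44*sin(w) + 0.13)*cos(w)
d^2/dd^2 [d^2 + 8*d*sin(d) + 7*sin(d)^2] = -8*d*sin(d) - 28*sin(d)^2 + 16*cos(d) + 16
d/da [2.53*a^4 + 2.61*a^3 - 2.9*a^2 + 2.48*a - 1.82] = 10.12*a^3 + 7.83*a^2 - 5.8*a + 2.48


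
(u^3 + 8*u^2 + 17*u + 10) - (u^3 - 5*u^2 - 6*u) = 13*u^2 + 23*u + 10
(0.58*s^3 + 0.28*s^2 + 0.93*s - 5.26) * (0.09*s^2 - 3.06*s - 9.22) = 0.0522*s^5 - 1.7496*s^4 - 6.1207*s^3 - 5.9008*s^2 + 7.521*s + 48.4972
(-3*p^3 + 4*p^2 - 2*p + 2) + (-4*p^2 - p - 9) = -3*p^3 - 3*p - 7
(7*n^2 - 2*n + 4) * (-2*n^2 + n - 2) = -14*n^4 + 11*n^3 - 24*n^2 + 8*n - 8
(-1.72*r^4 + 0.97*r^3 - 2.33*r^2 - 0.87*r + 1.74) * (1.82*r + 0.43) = -3.1304*r^5 + 1.0258*r^4 - 3.8235*r^3 - 2.5853*r^2 + 2.7927*r + 0.7482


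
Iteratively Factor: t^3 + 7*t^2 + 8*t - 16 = (t + 4)*(t^2 + 3*t - 4) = (t - 1)*(t + 4)*(t + 4)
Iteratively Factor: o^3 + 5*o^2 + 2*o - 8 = (o - 1)*(o^2 + 6*o + 8) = (o - 1)*(o + 4)*(o + 2)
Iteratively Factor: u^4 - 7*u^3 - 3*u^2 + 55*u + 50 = (u + 1)*(u^3 - 8*u^2 + 5*u + 50) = (u - 5)*(u + 1)*(u^2 - 3*u - 10) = (u - 5)^2*(u + 1)*(u + 2)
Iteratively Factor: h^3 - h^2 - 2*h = (h - 2)*(h^2 + h) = (h - 2)*(h + 1)*(h)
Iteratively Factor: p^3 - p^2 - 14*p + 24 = (p - 2)*(p^2 + p - 12) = (p - 2)*(p + 4)*(p - 3)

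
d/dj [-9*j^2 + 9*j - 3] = 9 - 18*j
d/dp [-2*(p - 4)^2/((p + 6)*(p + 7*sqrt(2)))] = 2*(2*(4 - p)*(p + 6)*(p + 7*sqrt(2)) + (p - 4)^2*(p + 6) + (p - 4)^2*(p + 7*sqrt(2)))/((p + 6)^2*(p + 7*sqrt(2))^2)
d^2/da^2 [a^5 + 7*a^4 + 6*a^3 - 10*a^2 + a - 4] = 20*a^3 + 84*a^2 + 36*a - 20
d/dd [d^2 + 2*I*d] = 2*d + 2*I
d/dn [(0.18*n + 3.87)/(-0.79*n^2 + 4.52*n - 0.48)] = (0.1422*n^2 + 6.1146*n - 17.5788)/(0.6241*n^4 - 7.1416*n^3 + 21.1888*n^2 - 4.3392*n + 0.2304)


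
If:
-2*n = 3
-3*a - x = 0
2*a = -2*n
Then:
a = 3/2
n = -3/2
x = -9/2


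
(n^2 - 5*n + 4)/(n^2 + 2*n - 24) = (n - 1)/(n + 6)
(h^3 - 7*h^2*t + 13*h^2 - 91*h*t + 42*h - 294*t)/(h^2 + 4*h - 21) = (h^2 - 7*h*t + 6*h - 42*t)/(h - 3)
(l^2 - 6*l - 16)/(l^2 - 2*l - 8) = (l - 8)/(l - 4)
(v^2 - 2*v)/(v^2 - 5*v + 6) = v/(v - 3)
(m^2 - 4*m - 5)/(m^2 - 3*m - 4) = (m - 5)/(m - 4)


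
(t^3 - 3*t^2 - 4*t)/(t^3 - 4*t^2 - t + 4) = t/(t - 1)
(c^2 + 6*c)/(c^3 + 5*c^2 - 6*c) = 1/(c - 1)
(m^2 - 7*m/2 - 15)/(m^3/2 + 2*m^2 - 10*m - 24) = (2*m^2 - 7*m - 30)/(m^3 + 4*m^2 - 20*m - 48)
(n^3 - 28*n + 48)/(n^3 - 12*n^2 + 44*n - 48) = (n + 6)/(n - 6)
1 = 1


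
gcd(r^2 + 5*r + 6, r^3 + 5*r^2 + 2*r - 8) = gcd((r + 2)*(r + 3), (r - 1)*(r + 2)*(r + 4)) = r + 2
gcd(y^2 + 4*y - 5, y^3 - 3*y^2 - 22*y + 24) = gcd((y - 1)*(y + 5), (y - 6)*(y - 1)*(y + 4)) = y - 1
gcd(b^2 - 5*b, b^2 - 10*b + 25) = b - 5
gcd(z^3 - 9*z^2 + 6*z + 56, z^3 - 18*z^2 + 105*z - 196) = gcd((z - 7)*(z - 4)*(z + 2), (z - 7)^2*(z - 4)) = z^2 - 11*z + 28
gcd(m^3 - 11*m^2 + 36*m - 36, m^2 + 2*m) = 1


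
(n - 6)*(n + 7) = n^2 + n - 42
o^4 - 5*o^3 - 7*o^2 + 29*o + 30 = (o - 5)*(o - 3)*(o + 1)*(o + 2)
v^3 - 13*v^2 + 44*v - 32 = (v - 8)*(v - 4)*(v - 1)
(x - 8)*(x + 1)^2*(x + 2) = x^4 - 4*x^3 - 27*x^2 - 38*x - 16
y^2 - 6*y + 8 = (y - 4)*(y - 2)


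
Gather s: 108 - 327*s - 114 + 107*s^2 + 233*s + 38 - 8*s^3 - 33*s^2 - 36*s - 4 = -8*s^3 + 74*s^2 - 130*s + 28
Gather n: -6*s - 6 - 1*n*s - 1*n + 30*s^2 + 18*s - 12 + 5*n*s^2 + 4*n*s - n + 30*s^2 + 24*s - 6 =n*(5*s^2 + 3*s - 2) + 60*s^2 + 36*s - 24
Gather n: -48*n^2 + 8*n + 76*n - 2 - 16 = -48*n^2 + 84*n - 18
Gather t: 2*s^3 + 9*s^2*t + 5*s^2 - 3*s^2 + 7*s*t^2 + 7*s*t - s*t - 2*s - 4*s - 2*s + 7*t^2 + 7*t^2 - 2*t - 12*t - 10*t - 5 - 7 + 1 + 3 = 2*s^3 + 2*s^2 - 8*s + t^2*(7*s + 14) + t*(9*s^2 + 6*s - 24) - 8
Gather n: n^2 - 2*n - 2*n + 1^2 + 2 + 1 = n^2 - 4*n + 4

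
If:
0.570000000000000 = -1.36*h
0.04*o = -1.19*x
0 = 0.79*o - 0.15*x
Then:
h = -0.42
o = 0.00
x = 0.00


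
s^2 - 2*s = s*(s - 2)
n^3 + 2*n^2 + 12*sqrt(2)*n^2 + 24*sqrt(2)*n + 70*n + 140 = (n + 2)*(n + 5*sqrt(2))*(n + 7*sqrt(2))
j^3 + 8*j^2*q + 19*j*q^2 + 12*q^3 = (j + q)*(j + 3*q)*(j + 4*q)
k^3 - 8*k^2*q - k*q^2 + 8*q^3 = (k - 8*q)*(k - q)*(k + q)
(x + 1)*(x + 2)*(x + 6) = x^3 + 9*x^2 + 20*x + 12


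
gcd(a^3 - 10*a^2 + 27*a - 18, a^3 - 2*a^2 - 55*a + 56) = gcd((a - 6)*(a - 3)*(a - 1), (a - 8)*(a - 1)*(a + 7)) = a - 1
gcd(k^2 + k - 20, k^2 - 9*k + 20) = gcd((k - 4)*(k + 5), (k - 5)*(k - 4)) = k - 4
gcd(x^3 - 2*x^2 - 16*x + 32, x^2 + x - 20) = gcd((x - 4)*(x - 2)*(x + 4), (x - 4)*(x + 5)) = x - 4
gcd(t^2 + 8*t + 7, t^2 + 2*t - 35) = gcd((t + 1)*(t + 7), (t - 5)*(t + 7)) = t + 7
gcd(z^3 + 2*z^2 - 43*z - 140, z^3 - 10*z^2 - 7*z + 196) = z^2 - 3*z - 28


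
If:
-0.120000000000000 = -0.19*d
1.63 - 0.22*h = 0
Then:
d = 0.63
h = 7.41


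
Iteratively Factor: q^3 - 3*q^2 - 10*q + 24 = (q + 3)*(q^2 - 6*q + 8) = (q - 4)*(q + 3)*(q - 2)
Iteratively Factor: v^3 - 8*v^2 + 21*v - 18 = (v - 3)*(v^2 - 5*v + 6) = (v - 3)^2*(v - 2)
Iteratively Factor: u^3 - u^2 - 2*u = (u)*(u^2 - u - 2) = u*(u - 2)*(u + 1)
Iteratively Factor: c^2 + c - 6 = (c - 2)*(c + 3)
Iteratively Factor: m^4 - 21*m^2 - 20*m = (m + 1)*(m^3 - m^2 - 20*m) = (m + 1)*(m + 4)*(m^2 - 5*m) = (m - 5)*(m + 1)*(m + 4)*(m)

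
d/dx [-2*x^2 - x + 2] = -4*x - 1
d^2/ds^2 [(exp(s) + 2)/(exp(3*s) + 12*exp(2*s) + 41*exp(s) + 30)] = (4*exp(6*s) + 54*exp(5*s) + 244*exp(4*s) + 434*exp(3*s) + 252*exp(2*s) - 748*exp(s) - 1560)*exp(s)/(exp(9*s) + 36*exp(8*s) + 555*exp(7*s) + 4770*exp(6*s) + 24915*exp(5*s) + 80856*exp(4*s) + 160181*exp(3*s) + 183690*exp(2*s) + 110700*exp(s) + 27000)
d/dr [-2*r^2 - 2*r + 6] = -4*r - 2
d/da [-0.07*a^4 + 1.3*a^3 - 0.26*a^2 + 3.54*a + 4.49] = -0.28*a^3 + 3.9*a^2 - 0.52*a + 3.54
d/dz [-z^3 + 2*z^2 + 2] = z*(4 - 3*z)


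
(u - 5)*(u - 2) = u^2 - 7*u + 10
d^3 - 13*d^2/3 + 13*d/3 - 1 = (d - 3)*(d - 1)*(d - 1/3)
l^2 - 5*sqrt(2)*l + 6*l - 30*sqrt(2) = (l + 6)*(l - 5*sqrt(2))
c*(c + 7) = c^2 + 7*c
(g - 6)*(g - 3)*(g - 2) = g^3 - 11*g^2 + 36*g - 36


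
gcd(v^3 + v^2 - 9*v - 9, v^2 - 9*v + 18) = v - 3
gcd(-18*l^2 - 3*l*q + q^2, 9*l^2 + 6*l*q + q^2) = 3*l + q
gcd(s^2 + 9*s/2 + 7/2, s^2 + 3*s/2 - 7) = s + 7/2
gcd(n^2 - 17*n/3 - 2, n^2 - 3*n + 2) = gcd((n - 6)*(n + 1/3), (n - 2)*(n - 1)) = 1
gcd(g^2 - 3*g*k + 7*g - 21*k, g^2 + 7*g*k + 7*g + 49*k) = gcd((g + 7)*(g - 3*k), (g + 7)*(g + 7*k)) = g + 7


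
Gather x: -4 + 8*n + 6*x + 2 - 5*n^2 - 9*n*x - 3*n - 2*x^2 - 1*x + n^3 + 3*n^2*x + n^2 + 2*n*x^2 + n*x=n^3 - 4*n^2 + 5*n + x^2*(2*n - 2) + x*(3*n^2 - 8*n + 5) - 2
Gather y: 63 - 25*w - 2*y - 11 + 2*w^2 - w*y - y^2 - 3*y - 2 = 2*w^2 - 25*w - y^2 + y*(-w - 5) + 50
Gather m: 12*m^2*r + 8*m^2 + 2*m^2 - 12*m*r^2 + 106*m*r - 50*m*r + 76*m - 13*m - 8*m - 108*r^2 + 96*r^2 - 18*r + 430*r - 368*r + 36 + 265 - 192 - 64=m^2*(12*r + 10) + m*(-12*r^2 + 56*r + 55) - 12*r^2 + 44*r + 45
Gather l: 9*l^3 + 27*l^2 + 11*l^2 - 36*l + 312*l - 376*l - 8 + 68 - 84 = 9*l^3 + 38*l^2 - 100*l - 24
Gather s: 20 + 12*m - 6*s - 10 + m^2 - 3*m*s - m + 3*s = m^2 + 11*m + s*(-3*m - 3) + 10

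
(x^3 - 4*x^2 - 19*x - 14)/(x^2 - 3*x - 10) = (x^2 - 6*x - 7)/(x - 5)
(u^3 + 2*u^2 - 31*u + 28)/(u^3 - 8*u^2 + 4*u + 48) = (u^2 + 6*u - 7)/(u^2 - 4*u - 12)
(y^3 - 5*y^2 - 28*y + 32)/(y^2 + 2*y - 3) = (y^2 - 4*y - 32)/(y + 3)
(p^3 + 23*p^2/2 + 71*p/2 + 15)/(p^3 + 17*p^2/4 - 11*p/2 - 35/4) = 2*(2*p^2 + 13*p + 6)/(4*p^2 - 3*p - 7)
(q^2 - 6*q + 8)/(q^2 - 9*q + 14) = (q - 4)/(q - 7)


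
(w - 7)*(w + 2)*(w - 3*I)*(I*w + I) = I*w^4 + 3*w^3 - 4*I*w^3 - 12*w^2 - 19*I*w^2 - 57*w - 14*I*w - 42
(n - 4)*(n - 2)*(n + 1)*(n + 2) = n^4 - 3*n^3 - 8*n^2 + 12*n + 16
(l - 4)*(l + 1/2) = l^2 - 7*l/2 - 2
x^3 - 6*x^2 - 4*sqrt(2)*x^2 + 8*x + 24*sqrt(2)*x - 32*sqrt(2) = (x - 4)*(x - 2)*(x - 4*sqrt(2))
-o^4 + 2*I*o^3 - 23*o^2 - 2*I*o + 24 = (o - 6*I)*(o + 4*I)*(-I*o - I)*(-I*o + I)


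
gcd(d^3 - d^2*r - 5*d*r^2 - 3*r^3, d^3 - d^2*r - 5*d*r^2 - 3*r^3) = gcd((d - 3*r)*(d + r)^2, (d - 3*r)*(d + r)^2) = -d^3 + d^2*r + 5*d*r^2 + 3*r^3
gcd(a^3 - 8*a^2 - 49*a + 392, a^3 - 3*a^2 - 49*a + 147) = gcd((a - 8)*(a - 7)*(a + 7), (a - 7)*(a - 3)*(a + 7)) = a^2 - 49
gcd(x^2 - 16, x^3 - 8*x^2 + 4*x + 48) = x - 4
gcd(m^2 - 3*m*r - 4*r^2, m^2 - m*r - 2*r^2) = m + r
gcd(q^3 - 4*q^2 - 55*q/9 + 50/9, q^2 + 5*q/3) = q + 5/3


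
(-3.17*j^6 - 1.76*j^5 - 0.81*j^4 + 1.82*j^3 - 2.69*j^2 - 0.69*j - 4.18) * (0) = 0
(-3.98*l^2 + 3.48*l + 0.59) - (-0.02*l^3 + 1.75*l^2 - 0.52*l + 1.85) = 0.02*l^3 - 5.73*l^2 + 4.0*l - 1.26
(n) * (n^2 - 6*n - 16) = n^3 - 6*n^2 - 16*n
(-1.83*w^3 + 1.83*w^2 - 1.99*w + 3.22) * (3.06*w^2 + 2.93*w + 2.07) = -5.5998*w^5 + 0.2379*w^4 - 4.5156*w^3 + 7.8106*w^2 + 5.3153*w + 6.6654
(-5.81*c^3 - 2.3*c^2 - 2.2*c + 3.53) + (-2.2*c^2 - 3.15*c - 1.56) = -5.81*c^3 - 4.5*c^2 - 5.35*c + 1.97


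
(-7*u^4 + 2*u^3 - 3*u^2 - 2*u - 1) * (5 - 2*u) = 14*u^5 - 39*u^4 + 16*u^3 - 11*u^2 - 8*u - 5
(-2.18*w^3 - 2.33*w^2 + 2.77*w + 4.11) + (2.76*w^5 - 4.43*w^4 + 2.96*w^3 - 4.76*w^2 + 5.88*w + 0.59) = 2.76*w^5 - 4.43*w^4 + 0.78*w^3 - 7.09*w^2 + 8.65*w + 4.7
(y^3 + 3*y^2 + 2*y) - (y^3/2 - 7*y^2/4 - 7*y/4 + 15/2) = y^3/2 + 19*y^2/4 + 15*y/4 - 15/2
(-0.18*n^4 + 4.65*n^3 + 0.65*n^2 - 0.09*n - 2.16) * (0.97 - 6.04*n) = 1.0872*n^5 - 28.2606*n^4 + 0.5845*n^3 + 1.1741*n^2 + 12.9591*n - 2.0952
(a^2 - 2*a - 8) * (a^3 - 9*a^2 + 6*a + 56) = a^5 - 11*a^4 + 16*a^3 + 116*a^2 - 160*a - 448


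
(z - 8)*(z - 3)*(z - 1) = z^3 - 12*z^2 + 35*z - 24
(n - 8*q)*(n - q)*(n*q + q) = n^3*q - 9*n^2*q^2 + n^2*q + 8*n*q^3 - 9*n*q^2 + 8*q^3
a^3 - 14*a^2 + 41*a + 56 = (a - 8)*(a - 7)*(a + 1)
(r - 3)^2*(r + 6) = r^3 - 27*r + 54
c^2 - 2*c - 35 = (c - 7)*(c + 5)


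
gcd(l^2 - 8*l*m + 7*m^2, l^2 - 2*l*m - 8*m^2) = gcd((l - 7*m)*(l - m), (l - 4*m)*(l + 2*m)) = 1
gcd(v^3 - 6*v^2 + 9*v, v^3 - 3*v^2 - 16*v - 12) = 1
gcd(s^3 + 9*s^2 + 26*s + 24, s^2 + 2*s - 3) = s + 3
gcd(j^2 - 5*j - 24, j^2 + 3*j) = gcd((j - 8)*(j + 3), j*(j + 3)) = j + 3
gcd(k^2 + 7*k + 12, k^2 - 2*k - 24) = k + 4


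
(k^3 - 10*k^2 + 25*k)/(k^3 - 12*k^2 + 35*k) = (k - 5)/(k - 7)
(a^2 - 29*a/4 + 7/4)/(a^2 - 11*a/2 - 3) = (-4*a^2 + 29*a - 7)/(2*(-2*a^2 + 11*a + 6))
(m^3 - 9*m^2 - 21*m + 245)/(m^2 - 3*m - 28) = (m^2 - 2*m - 35)/(m + 4)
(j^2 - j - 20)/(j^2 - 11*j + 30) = (j + 4)/(j - 6)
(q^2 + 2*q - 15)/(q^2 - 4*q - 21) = (-q^2 - 2*q + 15)/(-q^2 + 4*q + 21)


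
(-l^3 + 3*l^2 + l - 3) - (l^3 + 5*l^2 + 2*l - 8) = -2*l^3 - 2*l^2 - l + 5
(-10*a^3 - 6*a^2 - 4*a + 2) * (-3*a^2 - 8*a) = 30*a^5 + 98*a^4 + 60*a^3 + 26*a^2 - 16*a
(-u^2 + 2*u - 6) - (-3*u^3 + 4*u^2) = 3*u^3 - 5*u^2 + 2*u - 6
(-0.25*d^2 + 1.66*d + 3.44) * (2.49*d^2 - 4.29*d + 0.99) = -0.6225*d^4 + 5.2059*d^3 + 1.1967*d^2 - 13.1142*d + 3.4056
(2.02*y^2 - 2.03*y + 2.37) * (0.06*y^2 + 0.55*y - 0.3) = 0.1212*y^4 + 0.9892*y^3 - 1.5803*y^2 + 1.9125*y - 0.711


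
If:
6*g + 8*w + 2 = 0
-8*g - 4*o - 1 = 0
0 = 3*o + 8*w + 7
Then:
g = 17/48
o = -23/24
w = -33/64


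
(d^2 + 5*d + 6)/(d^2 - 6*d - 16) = (d + 3)/(d - 8)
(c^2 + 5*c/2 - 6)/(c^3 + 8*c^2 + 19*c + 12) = (c - 3/2)/(c^2 + 4*c + 3)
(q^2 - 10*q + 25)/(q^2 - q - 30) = (-q^2 + 10*q - 25)/(-q^2 + q + 30)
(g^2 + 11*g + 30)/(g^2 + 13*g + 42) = (g + 5)/(g + 7)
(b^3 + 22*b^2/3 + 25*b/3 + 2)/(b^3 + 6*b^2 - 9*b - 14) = (b^2 + 19*b/3 + 2)/(b^2 + 5*b - 14)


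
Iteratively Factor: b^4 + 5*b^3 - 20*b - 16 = (b + 2)*(b^3 + 3*b^2 - 6*b - 8) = (b + 2)*(b + 4)*(b^2 - b - 2) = (b + 1)*(b + 2)*(b + 4)*(b - 2)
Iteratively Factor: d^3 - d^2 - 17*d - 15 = (d + 3)*(d^2 - 4*d - 5) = (d + 1)*(d + 3)*(d - 5)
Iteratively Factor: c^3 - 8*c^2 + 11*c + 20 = (c + 1)*(c^2 - 9*c + 20) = (c - 4)*(c + 1)*(c - 5)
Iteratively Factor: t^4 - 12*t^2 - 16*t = (t + 2)*(t^3 - 2*t^2 - 8*t) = (t - 4)*(t + 2)*(t^2 + 2*t) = t*(t - 4)*(t + 2)*(t + 2)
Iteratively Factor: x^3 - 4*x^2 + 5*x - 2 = (x - 2)*(x^2 - 2*x + 1) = (x - 2)*(x - 1)*(x - 1)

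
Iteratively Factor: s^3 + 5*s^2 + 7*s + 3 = (s + 3)*(s^2 + 2*s + 1) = (s + 1)*(s + 3)*(s + 1)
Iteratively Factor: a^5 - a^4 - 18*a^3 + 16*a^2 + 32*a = (a)*(a^4 - a^3 - 18*a^2 + 16*a + 32) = a*(a + 4)*(a^3 - 5*a^2 + 2*a + 8) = a*(a - 2)*(a + 4)*(a^2 - 3*a - 4) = a*(a - 2)*(a + 1)*(a + 4)*(a - 4)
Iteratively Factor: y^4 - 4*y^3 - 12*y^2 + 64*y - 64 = (y - 2)*(y^3 - 2*y^2 - 16*y + 32) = (y - 4)*(y - 2)*(y^2 + 2*y - 8) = (y - 4)*(y - 2)*(y + 4)*(y - 2)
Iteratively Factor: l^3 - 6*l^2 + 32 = (l - 4)*(l^2 - 2*l - 8) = (l - 4)*(l + 2)*(l - 4)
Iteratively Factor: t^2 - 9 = (t + 3)*(t - 3)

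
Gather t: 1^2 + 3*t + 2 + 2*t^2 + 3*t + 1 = 2*t^2 + 6*t + 4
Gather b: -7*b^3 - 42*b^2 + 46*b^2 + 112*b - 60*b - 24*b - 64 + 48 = -7*b^3 + 4*b^2 + 28*b - 16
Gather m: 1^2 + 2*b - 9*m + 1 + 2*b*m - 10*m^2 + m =2*b - 10*m^2 + m*(2*b - 8) + 2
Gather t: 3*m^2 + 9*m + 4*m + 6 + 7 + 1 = 3*m^2 + 13*m + 14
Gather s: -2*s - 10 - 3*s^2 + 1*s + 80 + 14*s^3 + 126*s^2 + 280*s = 14*s^3 + 123*s^2 + 279*s + 70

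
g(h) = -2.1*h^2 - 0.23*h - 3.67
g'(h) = -4.2*h - 0.23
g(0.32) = -3.96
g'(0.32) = -1.57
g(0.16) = -3.76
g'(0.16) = -0.90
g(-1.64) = -8.94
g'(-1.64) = 6.66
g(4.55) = -48.19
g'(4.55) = -19.34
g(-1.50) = -8.05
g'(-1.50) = 6.07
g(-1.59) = -8.61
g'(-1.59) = 6.45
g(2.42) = -16.53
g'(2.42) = -10.39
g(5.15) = -60.55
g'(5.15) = -21.86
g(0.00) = -3.67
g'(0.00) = -0.23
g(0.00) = -3.67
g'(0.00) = -0.23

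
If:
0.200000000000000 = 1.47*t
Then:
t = 0.14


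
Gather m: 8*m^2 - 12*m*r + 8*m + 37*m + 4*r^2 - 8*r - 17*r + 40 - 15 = 8*m^2 + m*(45 - 12*r) + 4*r^2 - 25*r + 25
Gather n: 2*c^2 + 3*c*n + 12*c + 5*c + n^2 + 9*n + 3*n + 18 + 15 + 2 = 2*c^2 + 17*c + n^2 + n*(3*c + 12) + 35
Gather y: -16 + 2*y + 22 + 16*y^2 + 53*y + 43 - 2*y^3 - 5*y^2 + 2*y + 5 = -2*y^3 + 11*y^2 + 57*y + 54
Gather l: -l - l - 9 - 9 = -2*l - 18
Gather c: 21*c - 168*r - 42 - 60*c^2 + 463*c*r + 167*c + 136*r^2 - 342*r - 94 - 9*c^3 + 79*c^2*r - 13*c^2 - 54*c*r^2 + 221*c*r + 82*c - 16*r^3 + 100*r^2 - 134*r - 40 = -9*c^3 + c^2*(79*r - 73) + c*(-54*r^2 + 684*r + 270) - 16*r^3 + 236*r^2 - 644*r - 176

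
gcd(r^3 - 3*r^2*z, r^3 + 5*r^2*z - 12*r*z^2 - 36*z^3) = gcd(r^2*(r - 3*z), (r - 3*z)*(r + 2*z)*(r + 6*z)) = -r + 3*z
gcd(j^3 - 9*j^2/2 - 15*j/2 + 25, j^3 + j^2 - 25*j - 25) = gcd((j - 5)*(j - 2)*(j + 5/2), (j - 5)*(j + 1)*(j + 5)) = j - 5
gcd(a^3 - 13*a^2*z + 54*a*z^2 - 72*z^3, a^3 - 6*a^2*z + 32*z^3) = -a + 4*z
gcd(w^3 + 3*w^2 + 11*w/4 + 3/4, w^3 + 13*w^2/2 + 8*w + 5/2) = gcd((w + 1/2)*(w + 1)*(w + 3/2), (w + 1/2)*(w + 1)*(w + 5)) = w^2 + 3*w/2 + 1/2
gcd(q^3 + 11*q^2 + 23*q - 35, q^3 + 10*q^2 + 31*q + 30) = q + 5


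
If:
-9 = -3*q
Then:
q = 3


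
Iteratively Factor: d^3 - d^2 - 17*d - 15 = (d + 1)*(d^2 - 2*d - 15) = (d - 5)*(d + 1)*(d + 3)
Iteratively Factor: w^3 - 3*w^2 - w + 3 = (w - 3)*(w^2 - 1) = (w - 3)*(w + 1)*(w - 1)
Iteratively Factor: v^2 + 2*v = (v)*(v + 2)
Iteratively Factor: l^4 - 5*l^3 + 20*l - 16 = (l + 2)*(l^3 - 7*l^2 + 14*l - 8) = (l - 1)*(l + 2)*(l^2 - 6*l + 8) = (l - 2)*(l - 1)*(l + 2)*(l - 4)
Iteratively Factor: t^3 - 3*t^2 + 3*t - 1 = (t - 1)*(t^2 - 2*t + 1) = (t - 1)^2*(t - 1)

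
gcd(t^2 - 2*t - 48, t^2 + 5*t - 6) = t + 6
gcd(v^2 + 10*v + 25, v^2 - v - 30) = v + 5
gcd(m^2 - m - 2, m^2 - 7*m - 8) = m + 1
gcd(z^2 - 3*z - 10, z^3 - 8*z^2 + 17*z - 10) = z - 5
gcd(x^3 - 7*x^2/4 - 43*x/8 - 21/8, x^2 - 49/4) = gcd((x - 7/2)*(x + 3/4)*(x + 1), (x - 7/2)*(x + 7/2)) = x - 7/2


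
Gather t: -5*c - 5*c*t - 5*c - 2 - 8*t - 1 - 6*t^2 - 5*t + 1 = -10*c - 6*t^2 + t*(-5*c - 13) - 2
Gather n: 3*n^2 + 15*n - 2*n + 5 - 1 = 3*n^2 + 13*n + 4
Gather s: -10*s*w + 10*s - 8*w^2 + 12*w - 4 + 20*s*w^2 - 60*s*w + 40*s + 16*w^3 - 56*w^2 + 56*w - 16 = s*(20*w^2 - 70*w + 50) + 16*w^3 - 64*w^2 + 68*w - 20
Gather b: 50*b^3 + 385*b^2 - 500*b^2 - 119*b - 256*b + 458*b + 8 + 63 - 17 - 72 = 50*b^3 - 115*b^2 + 83*b - 18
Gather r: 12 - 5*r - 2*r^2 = -2*r^2 - 5*r + 12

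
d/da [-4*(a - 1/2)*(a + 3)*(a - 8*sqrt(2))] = -12*a^2 - 20*a + 64*sqrt(2)*a + 6 + 80*sqrt(2)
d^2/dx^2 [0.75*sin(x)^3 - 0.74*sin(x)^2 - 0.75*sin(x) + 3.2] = 0.1875*sin(x) + 1.6875*sin(3*x) - 1.48*cos(2*x)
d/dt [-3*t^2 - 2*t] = -6*t - 2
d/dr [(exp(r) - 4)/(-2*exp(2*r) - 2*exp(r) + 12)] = ((exp(r) - 4)*(2*exp(r) + 1) - exp(2*r) - exp(r) + 6)*exp(r)/(2*(exp(2*r) + exp(r) - 6)^2)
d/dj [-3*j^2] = -6*j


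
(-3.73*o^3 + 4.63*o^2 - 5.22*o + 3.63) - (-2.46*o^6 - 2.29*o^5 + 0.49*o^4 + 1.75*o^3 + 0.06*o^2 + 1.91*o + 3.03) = 2.46*o^6 + 2.29*o^5 - 0.49*o^4 - 5.48*o^3 + 4.57*o^2 - 7.13*o + 0.6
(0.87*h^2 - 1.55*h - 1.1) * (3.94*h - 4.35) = 3.4278*h^3 - 9.8915*h^2 + 2.4085*h + 4.785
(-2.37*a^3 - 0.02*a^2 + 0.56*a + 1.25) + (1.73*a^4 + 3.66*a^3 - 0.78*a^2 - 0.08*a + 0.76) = 1.73*a^4 + 1.29*a^3 - 0.8*a^2 + 0.48*a + 2.01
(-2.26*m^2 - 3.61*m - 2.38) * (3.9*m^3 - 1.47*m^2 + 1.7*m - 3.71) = -8.814*m^5 - 10.7568*m^4 - 7.8173*m^3 + 5.7462*m^2 + 9.3471*m + 8.8298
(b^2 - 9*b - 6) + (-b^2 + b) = -8*b - 6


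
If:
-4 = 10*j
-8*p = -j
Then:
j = -2/5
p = -1/20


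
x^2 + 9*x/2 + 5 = (x + 2)*(x + 5/2)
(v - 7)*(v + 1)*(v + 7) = v^3 + v^2 - 49*v - 49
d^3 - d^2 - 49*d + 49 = (d - 7)*(d - 1)*(d + 7)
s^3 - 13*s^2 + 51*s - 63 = (s - 7)*(s - 3)^2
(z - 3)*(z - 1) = z^2 - 4*z + 3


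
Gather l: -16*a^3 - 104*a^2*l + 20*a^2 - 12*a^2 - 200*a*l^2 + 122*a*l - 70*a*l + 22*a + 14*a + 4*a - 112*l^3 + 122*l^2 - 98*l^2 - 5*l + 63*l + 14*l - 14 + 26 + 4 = -16*a^3 + 8*a^2 + 40*a - 112*l^3 + l^2*(24 - 200*a) + l*(-104*a^2 + 52*a + 72) + 16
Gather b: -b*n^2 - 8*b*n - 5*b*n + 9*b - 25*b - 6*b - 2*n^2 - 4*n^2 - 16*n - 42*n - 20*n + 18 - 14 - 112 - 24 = b*(-n^2 - 13*n - 22) - 6*n^2 - 78*n - 132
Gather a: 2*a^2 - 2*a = 2*a^2 - 2*a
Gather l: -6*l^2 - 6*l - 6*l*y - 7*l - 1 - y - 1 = -6*l^2 + l*(-6*y - 13) - y - 2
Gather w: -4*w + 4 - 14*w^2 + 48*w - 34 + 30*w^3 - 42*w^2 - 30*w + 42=30*w^3 - 56*w^2 + 14*w + 12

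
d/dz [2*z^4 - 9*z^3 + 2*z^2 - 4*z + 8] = 8*z^3 - 27*z^2 + 4*z - 4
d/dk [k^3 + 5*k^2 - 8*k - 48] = 3*k^2 + 10*k - 8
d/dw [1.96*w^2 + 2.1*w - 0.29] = 3.92*w + 2.1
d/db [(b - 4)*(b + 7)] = 2*b + 3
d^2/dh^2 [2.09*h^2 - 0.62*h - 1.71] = 4.18000000000000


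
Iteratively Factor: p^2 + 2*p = (p)*(p + 2)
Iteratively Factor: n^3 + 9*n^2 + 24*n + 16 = (n + 4)*(n^2 + 5*n + 4) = (n + 1)*(n + 4)*(n + 4)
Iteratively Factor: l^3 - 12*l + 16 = (l - 2)*(l^2 + 2*l - 8) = (l - 2)^2*(l + 4)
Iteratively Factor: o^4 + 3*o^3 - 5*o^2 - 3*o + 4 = (o - 1)*(o^3 + 4*o^2 - o - 4) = (o - 1)*(o + 4)*(o^2 - 1) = (o - 1)^2*(o + 4)*(o + 1)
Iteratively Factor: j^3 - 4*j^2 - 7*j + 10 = (j - 5)*(j^2 + j - 2) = (j - 5)*(j + 2)*(j - 1)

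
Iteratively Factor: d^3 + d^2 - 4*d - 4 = (d - 2)*(d^2 + 3*d + 2) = (d - 2)*(d + 2)*(d + 1)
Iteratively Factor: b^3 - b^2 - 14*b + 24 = (b - 2)*(b^2 + b - 12) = (b - 2)*(b + 4)*(b - 3)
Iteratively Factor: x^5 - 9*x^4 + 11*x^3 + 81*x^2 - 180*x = (x - 4)*(x^4 - 5*x^3 - 9*x^2 + 45*x) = (x - 4)*(x + 3)*(x^3 - 8*x^2 + 15*x) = x*(x - 4)*(x + 3)*(x^2 - 8*x + 15) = x*(x - 4)*(x - 3)*(x + 3)*(x - 5)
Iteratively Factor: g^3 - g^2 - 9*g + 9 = (g + 3)*(g^2 - 4*g + 3) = (g - 3)*(g + 3)*(g - 1)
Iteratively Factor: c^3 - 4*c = (c - 2)*(c^2 + 2*c) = (c - 2)*(c + 2)*(c)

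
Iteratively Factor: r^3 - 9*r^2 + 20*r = (r)*(r^2 - 9*r + 20) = r*(r - 4)*(r - 5)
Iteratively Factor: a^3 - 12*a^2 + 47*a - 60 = (a - 5)*(a^2 - 7*a + 12) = (a - 5)*(a - 4)*(a - 3)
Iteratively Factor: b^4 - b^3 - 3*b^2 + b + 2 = (b - 1)*(b^3 - 3*b - 2) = (b - 1)*(b + 1)*(b^2 - b - 2) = (b - 1)*(b + 1)^2*(b - 2)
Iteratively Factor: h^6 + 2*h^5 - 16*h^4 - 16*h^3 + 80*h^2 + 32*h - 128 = (h + 4)*(h^5 - 2*h^4 - 8*h^3 + 16*h^2 + 16*h - 32) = (h - 2)*(h + 4)*(h^4 - 8*h^2 + 16) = (h - 2)*(h + 2)*(h + 4)*(h^3 - 2*h^2 - 4*h + 8) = (h - 2)^2*(h + 2)*(h + 4)*(h^2 - 4) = (h - 2)^3*(h + 2)*(h + 4)*(h + 2)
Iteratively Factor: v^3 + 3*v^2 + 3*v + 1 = (v + 1)*(v^2 + 2*v + 1) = (v + 1)^2*(v + 1)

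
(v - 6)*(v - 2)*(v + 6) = v^3 - 2*v^2 - 36*v + 72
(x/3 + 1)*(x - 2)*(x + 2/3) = x^3/3 + 5*x^2/9 - 16*x/9 - 4/3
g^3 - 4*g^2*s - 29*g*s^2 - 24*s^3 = (g - 8*s)*(g + s)*(g + 3*s)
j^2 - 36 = (j - 6)*(j + 6)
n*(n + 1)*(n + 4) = n^3 + 5*n^2 + 4*n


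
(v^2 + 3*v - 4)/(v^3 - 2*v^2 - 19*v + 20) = 1/(v - 5)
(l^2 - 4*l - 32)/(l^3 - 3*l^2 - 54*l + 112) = (l + 4)/(l^2 + 5*l - 14)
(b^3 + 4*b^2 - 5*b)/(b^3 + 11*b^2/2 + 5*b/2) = 2*(b - 1)/(2*b + 1)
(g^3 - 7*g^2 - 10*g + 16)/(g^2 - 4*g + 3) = (g^2 - 6*g - 16)/(g - 3)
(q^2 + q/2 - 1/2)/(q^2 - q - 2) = (q - 1/2)/(q - 2)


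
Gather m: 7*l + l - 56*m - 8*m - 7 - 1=8*l - 64*m - 8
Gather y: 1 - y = 1 - y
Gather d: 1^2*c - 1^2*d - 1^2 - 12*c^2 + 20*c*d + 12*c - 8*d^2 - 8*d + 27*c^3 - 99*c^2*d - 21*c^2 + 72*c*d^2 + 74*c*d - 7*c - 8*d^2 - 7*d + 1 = 27*c^3 - 33*c^2 + 6*c + d^2*(72*c - 16) + d*(-99*c^2 + 94*c - 16)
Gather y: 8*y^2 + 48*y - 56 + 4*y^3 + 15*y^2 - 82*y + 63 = 4*y^3 + 23*y^2 - 34*y + 7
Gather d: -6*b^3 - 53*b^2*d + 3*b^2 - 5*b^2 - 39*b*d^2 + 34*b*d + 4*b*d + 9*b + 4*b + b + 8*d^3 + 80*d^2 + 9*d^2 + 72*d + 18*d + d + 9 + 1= -6*b^3 - 2*b^2 + 14*b + 8*d^3 + d^2*(89 - 39*b) + d*(-53*b^2 + 38*b + 91) + 10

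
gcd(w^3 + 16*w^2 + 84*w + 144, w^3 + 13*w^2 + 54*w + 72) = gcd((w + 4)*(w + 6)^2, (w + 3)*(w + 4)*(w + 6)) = w^2 + 10*w + 24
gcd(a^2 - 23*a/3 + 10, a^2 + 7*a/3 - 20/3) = a - 5/3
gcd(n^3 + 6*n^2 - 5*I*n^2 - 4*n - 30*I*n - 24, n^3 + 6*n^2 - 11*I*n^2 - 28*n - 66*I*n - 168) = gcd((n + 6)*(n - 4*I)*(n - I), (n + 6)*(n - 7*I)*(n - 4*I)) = n^2 + n*(6 - 4*I) - 24*I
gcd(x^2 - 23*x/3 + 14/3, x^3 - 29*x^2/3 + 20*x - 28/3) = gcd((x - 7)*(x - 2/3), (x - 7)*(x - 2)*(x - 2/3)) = x^2 - 23*x/3 + 14/3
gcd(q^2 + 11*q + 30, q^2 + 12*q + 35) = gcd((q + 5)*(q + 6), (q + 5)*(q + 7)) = q + 5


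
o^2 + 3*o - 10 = (o - 2)*(o + 5)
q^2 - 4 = (q - 2)*(q + 2)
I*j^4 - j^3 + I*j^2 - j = j*(j + I)^2*(I*j + 1)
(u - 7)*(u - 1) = u^2 - 8*u + 7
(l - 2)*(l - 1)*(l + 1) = l^3 - 2*l^2 - l + 2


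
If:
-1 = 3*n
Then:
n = -1/3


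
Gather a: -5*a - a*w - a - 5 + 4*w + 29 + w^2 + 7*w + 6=a*(-w - 6) + w^2 + 11*w + 30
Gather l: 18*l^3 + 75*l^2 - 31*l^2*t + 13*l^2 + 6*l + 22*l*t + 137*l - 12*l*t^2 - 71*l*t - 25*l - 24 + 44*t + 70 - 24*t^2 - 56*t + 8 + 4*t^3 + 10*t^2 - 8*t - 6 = 18*l^3 + l^2*(88 - 31*t) + l*(-12*t^2 - 49*t + 118) + 4*t^3 - 14*t^2 - 20*t + 48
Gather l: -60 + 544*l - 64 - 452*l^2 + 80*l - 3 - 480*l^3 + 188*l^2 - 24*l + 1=-480*l^3 - 264*l^2 + 600*l - 126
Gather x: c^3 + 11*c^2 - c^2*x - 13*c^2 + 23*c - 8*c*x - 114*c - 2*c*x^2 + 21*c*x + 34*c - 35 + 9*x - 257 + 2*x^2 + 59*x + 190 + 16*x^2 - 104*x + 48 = c^3 - 2*c^2 - 57*c + x^2*(18 - 2*c) + x*(-c^2 + 13*c - 36) - 54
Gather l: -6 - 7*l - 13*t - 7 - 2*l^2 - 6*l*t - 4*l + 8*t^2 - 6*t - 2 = -2*l^2 + l*(-6*t - 11) + 8*t^2 - 19*t - 15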